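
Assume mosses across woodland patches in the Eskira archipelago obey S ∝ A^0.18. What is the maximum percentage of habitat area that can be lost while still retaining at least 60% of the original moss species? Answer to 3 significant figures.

Need (A_new/A_old)^0.18 = 0.6, so A_new/A_old = 0.6^(1/0.18) = 0.6^5.556
ln(A_new/A_old) = ln 0.6 / 0.18 = -0.5108 / 0.18 = -2.8379
A_new/A_old = e^-2.8379 ≈ 0.05855
Fraction that can be lost = 1 − 0.05855 = 0.9415

94.1%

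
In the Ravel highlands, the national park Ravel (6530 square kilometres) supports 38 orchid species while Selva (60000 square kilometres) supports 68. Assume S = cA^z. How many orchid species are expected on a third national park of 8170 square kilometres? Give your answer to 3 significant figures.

40.3

z = ln(68/38) / ln(60000/6530) = 0.5819 / 2.2179 = 0.2624
c = 38 / 6530^0.2624 = 38 / 10.02 = 3.792
S₃ = 3.792 × 8170^0.2624 = 3.792 × 10.63 ≈ 40.3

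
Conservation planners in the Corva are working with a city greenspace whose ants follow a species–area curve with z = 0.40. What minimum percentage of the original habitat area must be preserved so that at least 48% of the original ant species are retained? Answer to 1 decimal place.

Need (A_new/A_old)^0.4 = 0.48, so A_new/A_old = 0.48^(1/0.4) = 0.48^2.5
ln(A_new/A_old) = ln 0.48 / 0.4 = -0.7340 / 0.4 = -1.8349
A_new/A_old = e^-1.8349 ≈ 0.1596

16.0%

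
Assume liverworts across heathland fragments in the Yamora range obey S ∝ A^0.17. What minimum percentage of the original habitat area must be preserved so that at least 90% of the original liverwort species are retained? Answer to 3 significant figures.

53.8%

Need (A_new/A_old)^0.17 = 0.9, so A_new/A_old = 0.9^(1/0.17) = 0.9^5.882
ln(A_new/A_old) = ln 0.9 / 0.17 = -0.1054 / 0.17 = -0.6198
A_new/A_old = e^-0.6198 ≈ 0.5381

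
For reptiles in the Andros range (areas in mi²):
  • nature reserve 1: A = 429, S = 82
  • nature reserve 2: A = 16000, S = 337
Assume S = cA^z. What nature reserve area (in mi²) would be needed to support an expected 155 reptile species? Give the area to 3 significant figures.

z = ln(337/82) / ln(16000/429) = 1.4134 / 3.6189 = 0.3906
c = 82 / 429^0.3906 = 82 / 10.67 = 7.686
A = (155/7.686)^(1/0.3906) ⇒ ln A = ln(20.17)/0.3906 = 7.6917
A = e^7.6917 ≈ 2190 mi²

2190 mi²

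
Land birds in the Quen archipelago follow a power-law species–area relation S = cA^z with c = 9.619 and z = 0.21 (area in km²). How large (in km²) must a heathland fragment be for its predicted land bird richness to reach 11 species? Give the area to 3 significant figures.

1.89 km²

11 = 9.619 × A^0.21  ⇒  A^0.21 = 11/9.619 = 1.144
ln A = ln(1.144) / 0.21 = 0.1342 / 0.21 = 0.6388
A = e^0.6388 ≈ 1.894 km²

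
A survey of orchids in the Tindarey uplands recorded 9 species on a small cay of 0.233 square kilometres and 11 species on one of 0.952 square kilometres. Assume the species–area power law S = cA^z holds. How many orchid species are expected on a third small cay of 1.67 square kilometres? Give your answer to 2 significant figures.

12

z = ln(11/9) / ln(0.952/0.233) = 0.2007 / 1.4075 = 0.1426
c = 9 / 0.233^0.1426 = 9 / 0.8125 = 11.08
S₃ = 11.08 × 1.67^0.1426 = 11.08 × 1.076 ≈ 11.92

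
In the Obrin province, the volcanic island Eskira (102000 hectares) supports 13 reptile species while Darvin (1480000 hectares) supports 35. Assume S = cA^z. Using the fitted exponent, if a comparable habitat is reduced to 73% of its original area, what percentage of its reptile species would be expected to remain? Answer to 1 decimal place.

z = ln(35/13) / ln(1480000/102000) = 0.9904 / 2.6748 = 0.3703
S_new/S_old = (A_new/A_old)^z = 0.73^0.3703 = exp(0.3703 × -0.3147) = 0.89

89.0%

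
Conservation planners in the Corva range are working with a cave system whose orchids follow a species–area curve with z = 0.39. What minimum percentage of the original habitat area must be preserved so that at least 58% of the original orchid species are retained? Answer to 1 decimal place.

24.7%

Need (A_new/A_old)^0.39 = 0.58, so A_new/A_old = 0.58^(1/0.39) = 0.58^2.564
ln(A_new/A_old) = ln 0.58 / 0.39 = -0.5447 / 0.39 = -1.3967
A_new/A_old = e^-1.3967 ≈ 0.2474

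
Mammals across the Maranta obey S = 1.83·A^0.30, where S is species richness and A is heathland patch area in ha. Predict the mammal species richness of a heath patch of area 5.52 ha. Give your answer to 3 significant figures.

3.06

S = 1.83 × 5.52^0.3 = 1.83 × 1.669 ≈ 3.055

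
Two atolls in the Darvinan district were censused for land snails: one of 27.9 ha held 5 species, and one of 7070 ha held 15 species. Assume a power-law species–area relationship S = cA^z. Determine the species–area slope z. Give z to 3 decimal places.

Taking logs: ln S = ln c + z ln A, so z = (ln S₂ − ln S₁)/(ln A₂ − ln A₁).
z = ln(15/5) / ln(7070/27.9) = ln(3) / ln(253.4) = 1.0986 / 5.5350 = 0.1985

0.198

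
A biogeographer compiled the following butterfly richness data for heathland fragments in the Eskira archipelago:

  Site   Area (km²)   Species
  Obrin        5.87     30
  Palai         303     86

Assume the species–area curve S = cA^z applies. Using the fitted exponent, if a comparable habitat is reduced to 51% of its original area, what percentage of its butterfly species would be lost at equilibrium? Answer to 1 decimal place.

z = ln(86/30) / ln(303/5.87) = 1.0531 / 3.9439 = 0.2670
S_new/S_old = (A_new/A_old)^z = 0.51^0.2670 = exp(0.2670 × -0.6733) = 0.8354
Fraction lost = 1 − 0.8354 = 0.1646

16.5%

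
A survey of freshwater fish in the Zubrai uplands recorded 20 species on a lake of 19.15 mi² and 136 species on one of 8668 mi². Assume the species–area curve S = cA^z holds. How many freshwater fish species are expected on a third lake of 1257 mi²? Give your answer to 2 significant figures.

74

z = ln(136/20) / ln(8668/19.15) = 1.9169 / 6.1151 = 0.3135
c = 20 / 19.15^0.3135 = 20 / 2.523 = 7.927
S₃ = 7.927 × 1257^0.3135 = 7.927 × 9.366 ≈ 74.24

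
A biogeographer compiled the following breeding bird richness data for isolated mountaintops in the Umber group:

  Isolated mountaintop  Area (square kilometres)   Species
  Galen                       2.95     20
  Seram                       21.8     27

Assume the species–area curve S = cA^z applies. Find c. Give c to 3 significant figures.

z = ln(S₂/S₁) / ln(A₂/A₁) = ln(27/20) / ln(21.8/2.95) = 0.3001 / 2.0001 = 0.1500
c = S₁ / A₁^z = 20 / 2.95^0.1500 = 20 / 1.176 = 17

17.0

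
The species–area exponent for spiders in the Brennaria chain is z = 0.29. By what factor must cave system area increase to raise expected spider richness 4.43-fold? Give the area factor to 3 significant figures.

169

(A₂/A₁)^0.29 = 4.43, so A₂/A₁ = 4.43^(1/0.29) = 4.43^3.448
ln(A₂/A₁) = ln 4.43 / 0.29 = 1.4884 / 0.29 = 5.1324
A₂/A₁ = e^5.1324 ≈ 169.4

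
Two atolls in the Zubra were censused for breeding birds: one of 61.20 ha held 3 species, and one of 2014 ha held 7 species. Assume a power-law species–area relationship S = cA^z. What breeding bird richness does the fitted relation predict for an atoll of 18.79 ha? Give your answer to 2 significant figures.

2.3

z = ln(7/3) / ln(2014/61.2) = 0.8473 / 3.4937 = 0.2425
c = 3 / 61.2^0.2425 = 3 / 2.712 = 1.106
S₃ = 1.106 × 18.79^0.2425 = 1.106 × 2.037 ≈ 2.253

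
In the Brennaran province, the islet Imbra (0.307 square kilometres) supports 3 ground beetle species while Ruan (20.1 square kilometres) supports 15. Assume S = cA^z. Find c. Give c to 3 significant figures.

z = ln(S₂/S₁) / ln(A₂/A₁) = ln(15/3) / ln(20.1/0.307) = 1.6094 / 4.1816 = 0.3849
c = S₁ / A₁^z = 3 / 0.307^0.3849 = 3 / 0.6348 = 4.726

4.73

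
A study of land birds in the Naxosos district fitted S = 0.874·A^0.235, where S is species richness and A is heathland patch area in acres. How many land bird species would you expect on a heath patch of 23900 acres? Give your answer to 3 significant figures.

S = 0.874 × 23900^0.235
ln S = ln 0.874 + 0.235 × ln 23900 = -0.1347 + 0.235 × 10.0816 = 2.2345
S = e^2.2345 ≈ 9.342

9.34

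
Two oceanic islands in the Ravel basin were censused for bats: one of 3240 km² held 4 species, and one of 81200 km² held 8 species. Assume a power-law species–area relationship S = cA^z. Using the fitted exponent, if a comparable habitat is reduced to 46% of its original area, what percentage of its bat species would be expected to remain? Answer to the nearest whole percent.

85%

z = ln(8/4) / ln(81200/3240) = 0.6931 / 3.2213 = 0.2152
S_new/S_old = (A_new/A_old)^z = 0.46^0.2152 = exp(0.2152 × -0.7765) = 0.8461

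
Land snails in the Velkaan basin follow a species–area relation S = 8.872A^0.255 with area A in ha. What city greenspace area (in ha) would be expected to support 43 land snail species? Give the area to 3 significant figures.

43 = 8.872 × A^0.255  ⇒  A^0.255 = 43/8.872 = 4.847
ln A = ln(4.847) / 0.255 = 1.5783 / 0.255 = 6.1894
A = e^6.1894 ≈ 487.6 ha

488 ha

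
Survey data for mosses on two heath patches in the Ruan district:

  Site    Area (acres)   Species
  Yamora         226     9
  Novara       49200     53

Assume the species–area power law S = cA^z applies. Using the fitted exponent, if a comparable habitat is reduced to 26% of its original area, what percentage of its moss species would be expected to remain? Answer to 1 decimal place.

64.2%

z = ln(53/9) / ln(49200/226) = 1.7731 / 5.3831 = 0.3294
S_new/S_old = (A_new/A_old)^z = 0.26^0.3294 = exp(0.3294 × -1.3471) = 0.6417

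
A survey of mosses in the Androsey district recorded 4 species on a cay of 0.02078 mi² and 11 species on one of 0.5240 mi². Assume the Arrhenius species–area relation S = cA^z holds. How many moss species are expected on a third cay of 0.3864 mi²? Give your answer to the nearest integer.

z = ln(11/4) / ln(0.524/0.02078) = 1.0116 / 3.2275 = 0.3134
c = 4 / 0.02078^0.3134 = 4 / 0.297 = 13.47
S₃ = 13.47 × 0.3864^0.3134 = 13.47 × 0.7423 ≈ 9.998

10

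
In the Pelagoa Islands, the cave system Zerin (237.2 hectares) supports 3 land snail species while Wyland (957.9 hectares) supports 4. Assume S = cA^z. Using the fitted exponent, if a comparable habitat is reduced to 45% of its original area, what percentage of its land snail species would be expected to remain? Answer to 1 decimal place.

z = ln(4/3) / ln(957.9/237.2) = 0.2877 / 1.3958 = 0.2061
S_new/S_old = (A_new/A_old)^z = 0.45^0.2061 = exp(0.2061 × -0.7985) = 0.8483

84.8%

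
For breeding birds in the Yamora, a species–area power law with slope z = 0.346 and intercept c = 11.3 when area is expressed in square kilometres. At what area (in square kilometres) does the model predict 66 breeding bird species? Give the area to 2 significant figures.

66 = 11.3 × A^0.346  ⇒  A^0.346 = 66/11.3 = 5.841
ln A = ln(5.841) / 0.346 = 1.7649 / 0.346 = 5.1007
A = e^5.1007 ≈ 164.1 square kilometres

160 square kilometres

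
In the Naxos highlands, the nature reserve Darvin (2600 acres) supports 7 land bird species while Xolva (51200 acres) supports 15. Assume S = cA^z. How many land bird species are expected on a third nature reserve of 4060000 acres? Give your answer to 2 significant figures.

46

z = ln(15/7) / ln(51200/2600) = 0.7621 / 2.9802 = 0.2557
c = 7 / 2600^0.2557 = 7 / 7.47 = 0.9371
S₃ = 0.9371 × 4060000^0.2557 = 0.9371 × 48.98 ≈ 45.9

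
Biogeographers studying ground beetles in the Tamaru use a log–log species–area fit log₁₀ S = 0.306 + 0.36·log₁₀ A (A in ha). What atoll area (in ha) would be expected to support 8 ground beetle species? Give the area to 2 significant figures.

8 = 2.023 × A^0.36  ⇒  A^0.36 = 8/2.023 = 3.954
ln A = ln(3.954) / 0.36 = 1.3749 / 0.36 = 3.8190
A = e^3.8190 ≈ 45.56 ha

46 ha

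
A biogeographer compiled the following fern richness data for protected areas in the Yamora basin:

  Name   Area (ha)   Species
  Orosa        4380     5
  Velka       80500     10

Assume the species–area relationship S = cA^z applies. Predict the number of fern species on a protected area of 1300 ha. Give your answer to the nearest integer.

z = ln(10/5) / ln(80500/4380) = 0.6931 / 2.9112 = 0.2381
c = 5 / 4380^0.2381 = 5 / 7.362 = 0.6791
S₃ = 0.6791 × 1300^0.2381 = 0.6791 × 5.513 ≈ 3.744

4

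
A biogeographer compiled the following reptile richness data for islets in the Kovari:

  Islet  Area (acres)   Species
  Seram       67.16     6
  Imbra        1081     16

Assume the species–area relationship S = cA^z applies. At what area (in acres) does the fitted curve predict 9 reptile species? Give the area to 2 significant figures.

210 acres

z = ln(16/6) / ln(1081/67.16) = 0.9808 / 2.7786 = 0.3530
c = 6 / 67.16^0.3530 = 6 / 4.415 = 1.359
A = (9/1.359)^(1/0.3530) ⇒ ln A = ln(6.623)/0.3530 = 5.3557
A = e^5.3557 ≈ 211.8 acres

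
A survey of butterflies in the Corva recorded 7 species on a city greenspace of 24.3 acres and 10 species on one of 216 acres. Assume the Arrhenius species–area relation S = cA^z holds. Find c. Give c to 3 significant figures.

z = ln(S₂/S₁) / ln(A₂/A₁) = ln(10/7) / ln(216/24.3) = 0.3567 / 2.1848 = 0.1633
c = S₁ / A₁^z = 7 / 24.3^0.1633 = 7 / 1.683 = 4.158

4.16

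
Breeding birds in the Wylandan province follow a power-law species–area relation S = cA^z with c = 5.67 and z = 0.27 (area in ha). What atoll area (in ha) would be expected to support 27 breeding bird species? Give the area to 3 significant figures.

27 = 5.67 × A^0.27  ⇒  A^0.27 = 27/5.67 = 4.762
ln A = ln(4.762) / 0.27 = 1.5606 / 0.27 = 5.7802
A = e^5.7802 ≈ 323.8 ha

324 ha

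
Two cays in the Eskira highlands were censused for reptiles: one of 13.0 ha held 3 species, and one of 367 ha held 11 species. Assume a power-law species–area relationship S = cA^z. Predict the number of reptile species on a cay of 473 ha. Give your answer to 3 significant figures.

12.1

z = ln(11/3) / ln(367/13) = 1.2993 / 3.3404 = 0.3890
c = 3 / 13^0.3890 = 3 / 2.712 = 1.106
S₃ = 1.106 × 473^0.3890 = 1.106 × 10.98 ≈ 12.14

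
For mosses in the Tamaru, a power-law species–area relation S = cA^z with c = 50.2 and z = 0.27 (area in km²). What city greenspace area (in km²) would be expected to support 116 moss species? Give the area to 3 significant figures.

116 = 50.2 × A^0.27  ⇒  A^0.27 = 116/50.2 = 2.311
ln A = ln(2.311) / 0.27 = 0.8376 / 0.27 = 3.1021
A = e^3.1021 ≈ 22.25 km²

22.2 km²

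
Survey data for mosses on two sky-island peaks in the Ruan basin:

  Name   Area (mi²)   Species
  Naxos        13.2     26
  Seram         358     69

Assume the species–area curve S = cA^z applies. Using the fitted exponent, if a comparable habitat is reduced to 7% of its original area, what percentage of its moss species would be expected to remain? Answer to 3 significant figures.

z = ln(69/26) / ln(358/13.2) = 0.9760 / 3.3003 = 0.2957
S_new/S_old = (A_new/A_old)^z = 0.07^0.2957 = exp(0.2957 × -2.6593) = 0.4555

45.5%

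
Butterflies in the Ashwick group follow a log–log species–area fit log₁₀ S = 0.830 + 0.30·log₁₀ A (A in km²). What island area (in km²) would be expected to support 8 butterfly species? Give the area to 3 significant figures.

1.75 km²

8 = 6.761 × A^0.3  ⇒  A^0.3 = 8/6.761 = 1.183
ln A = ln(1.183) / 0.3 = 0.1683 / 0.3 = 0.5610
A = e^0.5610 ≈ 1.752 km²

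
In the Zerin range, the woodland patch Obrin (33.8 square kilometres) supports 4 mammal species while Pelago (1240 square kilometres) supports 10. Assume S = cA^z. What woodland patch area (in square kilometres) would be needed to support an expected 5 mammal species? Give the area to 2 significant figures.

81 square kilometres

z = ln(10/4) / ln(1240/33.8) = 0.9163 / 3.6024 = 0.2544
c = 4 / 33.8^0.2544 = 4 / 2.448 = 1.634
A = (5/1.634)^(1/0.2544) ⇒ ln A = ln(3.061)/0.2544 = 4.3978
A = e^4.3978 ≈ 81.27 square kilometres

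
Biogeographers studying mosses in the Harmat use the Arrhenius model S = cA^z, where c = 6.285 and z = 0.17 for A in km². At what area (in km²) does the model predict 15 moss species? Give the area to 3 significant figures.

167 km²

15 = 6.285 × A^0.17  ⇒  A^0.17 = 15/6.285 = 2.387
ln A = ln(2.387) / 0.17 = 0.8699 / 0.17 = 5.1170
A = e^5.1170 ≈ 166.8 km²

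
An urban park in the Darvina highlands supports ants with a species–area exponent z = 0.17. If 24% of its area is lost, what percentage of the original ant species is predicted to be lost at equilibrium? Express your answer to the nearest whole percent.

S_new/S_old = (A_new/A_old)^z = 0.76^0.17
= exp(0.17 × ln 0.76) = exp(0.17 × -0.2744) = exp(-0.0467) ≈ 0.9544
Fraction lost = 1 − 0.9544 = 0.04558

5%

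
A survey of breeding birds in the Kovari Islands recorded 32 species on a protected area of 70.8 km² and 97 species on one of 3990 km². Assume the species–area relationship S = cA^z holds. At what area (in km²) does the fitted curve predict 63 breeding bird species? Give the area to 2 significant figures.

z = ln(97/32) / ln(3990/70.8) = 1.1090 / 4.0317 = 0.2751
c = 32 / 70.8^0.2751 = 32 / 3.228 = 9.915
A = (63/9.915)^(1/0.2751) ⇒ ln A = ln(6.354)/0.2751 = 6.7225
A = e^6.7225 ≈ 830.9 km²

830 km²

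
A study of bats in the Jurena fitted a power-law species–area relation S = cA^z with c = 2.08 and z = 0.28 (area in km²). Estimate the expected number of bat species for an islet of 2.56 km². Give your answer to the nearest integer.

3

S = 2.08 × 2.56^0.28 = 2.08 × 1.301 ≈ 2.706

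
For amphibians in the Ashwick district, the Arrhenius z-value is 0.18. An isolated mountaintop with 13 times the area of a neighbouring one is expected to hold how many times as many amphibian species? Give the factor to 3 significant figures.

1.59

S₂/S₁ = (A₂/A₁)^z = 13^0.18
ln(S₂/S₁) = 0.18 × ln 13 = 0.18 × 2.5649 = 0.4617
S₂/S₁ = e^0.4617 ≈ 1.587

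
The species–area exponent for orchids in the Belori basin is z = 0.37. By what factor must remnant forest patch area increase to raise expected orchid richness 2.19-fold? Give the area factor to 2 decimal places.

(A₂/A₁)^0.37 = 2.19, so A₂/A₁ = 2.19^(1/0.37) = 2.19^2.703
ln(A₂/A₁) = ln 2.19 / 0.37 = 0.7839 / 0.37 = 2.1187
A₂/A₁ = e^2.1187 ≈ 8.32

8.32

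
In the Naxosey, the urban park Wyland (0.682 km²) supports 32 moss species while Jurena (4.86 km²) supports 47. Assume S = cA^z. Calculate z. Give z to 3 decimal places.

0.196

Taking logs: ln S = ln c + z ln A, so z = (ln S₂ − ln S₁)/(ln A₂ − ln A₁).
z = ln(47/32) / ln(4.86/0.682) = ln(1.469) / ln(7.126) = 0.3844 / 1.9638 = 0.1958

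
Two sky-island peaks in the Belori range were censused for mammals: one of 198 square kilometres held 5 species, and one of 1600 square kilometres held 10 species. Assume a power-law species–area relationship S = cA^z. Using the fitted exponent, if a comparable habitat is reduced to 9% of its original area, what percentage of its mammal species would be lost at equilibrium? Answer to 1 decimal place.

55.0%

z = ln(10/5) / ln(1600/198) = 0.6931 / 2.0895 = 0.3317
S_new/S_old = (A_new/A_old)^z = 0.09^0.3317 = exp(0.3317 × -2.4079) = 0.4499
Fraction lost = 1 − 0.4499 = 0.5501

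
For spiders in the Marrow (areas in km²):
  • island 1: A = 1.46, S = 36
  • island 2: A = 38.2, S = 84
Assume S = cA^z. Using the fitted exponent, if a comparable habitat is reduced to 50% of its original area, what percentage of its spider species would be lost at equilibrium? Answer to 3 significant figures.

16.5%

z = ln(84/36) / ln(38.2/1.46) = 0.8473 / 3.2644 = 0.2596
S_new/S_old = (A_new/A_old)^z = 0.5^0.2596 = exp(0.2596 × -0.6931) = 0.8353
Fraction lost = 1 − 0.8353 = 0.1647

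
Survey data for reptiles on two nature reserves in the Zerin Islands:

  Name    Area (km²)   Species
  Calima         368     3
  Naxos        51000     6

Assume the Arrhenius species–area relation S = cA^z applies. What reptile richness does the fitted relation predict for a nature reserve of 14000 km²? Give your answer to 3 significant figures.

z = ln(6/3) / ln(51000/368) = 0.6931 / 4.9315 = 0.1406
c = 3 / 368^0.1406 = 3 / 2.294 = 1.308
S₃ = 1.308 × 14000^0.1406 = 1.308 × 3.826 ≈ 5.003

5.00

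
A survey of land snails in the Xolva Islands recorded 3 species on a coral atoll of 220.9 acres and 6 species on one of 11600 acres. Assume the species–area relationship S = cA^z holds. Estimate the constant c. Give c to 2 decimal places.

z = ln(S₂/S₁) / ln(A₂/A₁) = ln(6/3) / ln(11600/220.9) = 0.6931 / 3.9611 = 0.1750
c = S₁ / A₁^z = 3 / 220.9^0.1750 = 3 / 2.572 = 1.167

1.17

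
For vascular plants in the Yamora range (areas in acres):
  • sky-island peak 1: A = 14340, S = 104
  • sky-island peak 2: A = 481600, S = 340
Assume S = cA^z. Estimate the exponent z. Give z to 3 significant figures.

Taking logs: ln S = ln c + z ln A, so z = (ln S₂ − ln S₁)/(ln A₂ − ln A₁).
z = ln(340/104) / ln(481600/14340) = ln(3.269) / ln(33.58) = 1.1846 / 3.5141 = 0.3371

0.337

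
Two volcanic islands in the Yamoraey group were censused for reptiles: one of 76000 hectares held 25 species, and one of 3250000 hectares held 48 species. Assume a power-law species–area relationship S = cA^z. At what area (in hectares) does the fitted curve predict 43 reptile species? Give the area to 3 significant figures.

z = ln(48/25) / ln(3250000/76000) = 0.6523 / 3.7557 = 0.1737
c = 25 / 76000^0.1737 = 25 / 7.043 = 3.55
A = (43/3.55)^(1/0.1737) ⇒ ln A = ln(12.11)/0.1737 = 14.3608
A = e^14.3608 ≈ 1725194 hectares

1730000 hectares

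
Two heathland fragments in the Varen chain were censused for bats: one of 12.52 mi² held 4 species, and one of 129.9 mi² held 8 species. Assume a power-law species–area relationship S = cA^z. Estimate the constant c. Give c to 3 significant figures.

1.89

z = ln(S₂/S₁) / ln(A₂/A₁) = ln(8/4) / ln(129.9/12.52) = 0.6931 / 2.3394 = 0.2963
c = S₁ / A₁^z = 4 / 12.52^0.2963 = 4 / 2.114 = 1.892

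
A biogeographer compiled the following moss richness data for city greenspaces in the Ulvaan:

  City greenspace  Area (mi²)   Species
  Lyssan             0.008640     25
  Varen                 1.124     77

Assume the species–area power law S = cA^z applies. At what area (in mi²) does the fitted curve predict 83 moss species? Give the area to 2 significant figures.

1.6 mi²

z = ln(77/25) / ln(1.124/0.00864) = 1.1249 / 4.8682 = 0.2311
c = 25 / 0.00864^0.2311 = 25 / 0.3336 = 74.95
A = (83/74.95)^(1/0.2311) ⇒ ln A = ln(1.107)/0.2311 = 0.4416
A = e^0.4416 ≈ 1.555 mi²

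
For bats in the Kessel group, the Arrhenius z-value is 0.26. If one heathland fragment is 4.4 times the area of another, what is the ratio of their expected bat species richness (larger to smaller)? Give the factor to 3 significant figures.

S₂/S₁ = (A₂/A₁)^z = 4.4^0.26
ln(S₂/S₁) = 0.26 × ln 4.4 = 0.26 × 1.4816 = 0.3852
S₂/S₁ = e^0.3852 ≈ 1.47

1.47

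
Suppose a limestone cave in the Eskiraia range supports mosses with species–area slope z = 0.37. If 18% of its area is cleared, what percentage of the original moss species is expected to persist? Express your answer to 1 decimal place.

S_new/S_old = (A_new/A_old)^z = 0.82^0.37
= exp(0.37 × ln 0.82) = exp(0.37 × -0.1985) = exp(-0.0734) ≈ 0.9292

92.9%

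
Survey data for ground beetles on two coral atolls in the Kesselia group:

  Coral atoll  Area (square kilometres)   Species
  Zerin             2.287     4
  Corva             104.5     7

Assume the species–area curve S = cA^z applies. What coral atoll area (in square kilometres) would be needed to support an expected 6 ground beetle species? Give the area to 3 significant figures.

36.5 square kilometres

z = ln(7/4) / ln(104.5/2.287) = 0.5596 / 3.8219 = 0.1464
c = 4 / 2.287^0.1464 = 4 / 1.129 = 3.544
A = (6/3.544)^(1/0.1464) ⇒ ln A = ln(1.693)/0.1464 = 3.5964
A = e^3.5964 ≈ 36.47 square kilometres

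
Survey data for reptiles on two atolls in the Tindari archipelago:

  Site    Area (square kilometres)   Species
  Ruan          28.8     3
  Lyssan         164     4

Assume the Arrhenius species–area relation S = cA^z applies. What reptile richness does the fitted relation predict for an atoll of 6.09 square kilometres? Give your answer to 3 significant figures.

2.32

z = ln(4/3) / ln(164/28.8) = 0.2877 / 1.7395 = 0.1654
c = 3 / 28.8^0.1654 = 3 / 1.743 = 1.721
S₃ = 1.721 × 6.09^0.1654 = 1.721 × 1.348 ≈ 2.32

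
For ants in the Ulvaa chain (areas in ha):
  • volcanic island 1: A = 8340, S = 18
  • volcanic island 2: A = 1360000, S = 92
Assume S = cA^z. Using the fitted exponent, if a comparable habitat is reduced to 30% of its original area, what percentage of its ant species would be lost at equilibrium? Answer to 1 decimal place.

32.0%

z = ln(92/18) / ln(1360000/8340) = 1.6314 / 5.0942 = 0.3203
S_new/S_old = (A_new/A_old)^z = 0.3^0.3203 = exp(0.3203 × -1.2040) = 0.6801
Fraction lost = 1 − 0.6801 = 0.3199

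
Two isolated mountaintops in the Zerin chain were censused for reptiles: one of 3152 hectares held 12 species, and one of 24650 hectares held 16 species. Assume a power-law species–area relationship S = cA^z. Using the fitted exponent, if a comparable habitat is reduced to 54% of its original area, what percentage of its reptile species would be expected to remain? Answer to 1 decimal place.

z = ln(16/12) / ln(24650/3152) = 0.2877 / 2.0567 = 0.1399
S_new/S_old = (A_new/A_old)^z = 0.54^0.1399 = exp(0.1399 × -0.6162) = 0.9174

91.7%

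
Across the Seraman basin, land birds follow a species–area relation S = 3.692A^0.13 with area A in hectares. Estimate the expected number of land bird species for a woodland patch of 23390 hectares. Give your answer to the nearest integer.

14 species

S = 3.692 × 23390^0.13
ln S = ln 3.692 + 0.13 × ln 23390 = 1.3062 + 0.13 × 10.0601 = 2.6140
S = e^2.6140 ≈ 13.65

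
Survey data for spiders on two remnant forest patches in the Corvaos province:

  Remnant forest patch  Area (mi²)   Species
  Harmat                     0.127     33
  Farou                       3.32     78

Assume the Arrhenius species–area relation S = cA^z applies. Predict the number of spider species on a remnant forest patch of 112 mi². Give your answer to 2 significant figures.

200

z = ln(78/33) / ln(3.32/0.127) = 0.8602 / 3.2635 = 0.2636
c = 33 / 0.127^0.2636 = 33 / 0.5805 = 56.85
S₃ = 56.85 × 112^0.2636 = 56.85 × 3.468 ≈ 197.2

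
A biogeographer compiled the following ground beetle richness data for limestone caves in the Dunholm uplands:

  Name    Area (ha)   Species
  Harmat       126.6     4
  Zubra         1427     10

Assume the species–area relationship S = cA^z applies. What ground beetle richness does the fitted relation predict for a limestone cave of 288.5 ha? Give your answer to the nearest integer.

z = ln(10/4) / ln(1427/126.6) = 0.9163 / 2.4223 = 0.3783
c = 4 / 126.6^0.3783 = 4 / 6.242 = 0.6409
S₃ = 0.6409 × 288.5^0.3783 = 0.6409 × 8.523 ≈ 5.462

5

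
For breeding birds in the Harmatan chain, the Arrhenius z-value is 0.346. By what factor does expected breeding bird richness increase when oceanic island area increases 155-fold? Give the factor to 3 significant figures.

S₂/S₁ = (A₂/A₁)^z = 155^0.346
ln(S₂/S₁) = 0.346 × ln 155 = 0.346 × 5.0434 = 1.7450
S₂/S₁ = e^1.7450 ≈ 5.726

5.73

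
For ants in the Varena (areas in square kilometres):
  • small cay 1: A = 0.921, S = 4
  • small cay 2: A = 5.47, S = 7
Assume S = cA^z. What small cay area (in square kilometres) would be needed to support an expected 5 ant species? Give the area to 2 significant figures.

1.9 square kilometres

z = ln(7/4) / ln(5.47/0.921) = 0.5596 / 1.7816 = 0.3141
c = 4 / 0.921^0.3141 = 4 / 0.9745 = 4.105
A = (5/4.105)^(1/0.3141) ⇒ ln A = ln(1.218)/0.3141 = 0.6281
A = e^0.6281 ≈ 1.874 square kilometres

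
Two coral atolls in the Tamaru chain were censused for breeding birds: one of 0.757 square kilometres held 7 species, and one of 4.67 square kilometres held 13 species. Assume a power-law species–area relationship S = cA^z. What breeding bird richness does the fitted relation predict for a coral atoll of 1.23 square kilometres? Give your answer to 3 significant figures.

8.26

z = ln(13/7) / ln(4.67/0.757) = 0.6190 / 1.8196 = 0.3402
c = 7 / 0.757^0.3402 = 7 / 0.9096 = 7.695
S₃ = 7.695 × 1.23^0.3402 = 7.695 × 1.073 ≈ 8.257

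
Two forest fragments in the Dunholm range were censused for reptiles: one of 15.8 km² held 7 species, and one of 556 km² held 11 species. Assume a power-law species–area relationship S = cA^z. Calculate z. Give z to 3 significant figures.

Taking logs: ln S = ln c + z ln A, so z = (ln S₂ − ln S₁)/(ln A₂ − ln A₁).
z = ln(11/7) / ln(556/15.8) = ln(1.571) / ln(35.19) = 0.4520 / 3.5608 = 0.1269

0.127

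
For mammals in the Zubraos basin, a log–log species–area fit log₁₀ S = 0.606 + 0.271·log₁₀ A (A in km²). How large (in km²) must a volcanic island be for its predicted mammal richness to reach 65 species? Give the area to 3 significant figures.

65 = 4.036 × A^0.271  ⇒  A^0.271 = 65/4.036 = 16.1
ln A = ln(16.1) / 0.271 = 2.7790 / 0.271 = 10.2547
A = e^10.2547 ≈ 28415 km²

28400 km²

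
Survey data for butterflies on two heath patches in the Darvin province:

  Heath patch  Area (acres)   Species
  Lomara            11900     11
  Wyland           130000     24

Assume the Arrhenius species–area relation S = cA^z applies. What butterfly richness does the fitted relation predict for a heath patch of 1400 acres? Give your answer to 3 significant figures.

5.47

z = ln(24/11) / ln(130000/11900) = 0.7802 / 2.3910 = 0.3263
c = 11 / 11900^0.3263 = 11 / 21.37 = 0.5147
S₃ = 0.5147 × 1400^0.3263 = 0.5147 × 10.63 ≈ 5.472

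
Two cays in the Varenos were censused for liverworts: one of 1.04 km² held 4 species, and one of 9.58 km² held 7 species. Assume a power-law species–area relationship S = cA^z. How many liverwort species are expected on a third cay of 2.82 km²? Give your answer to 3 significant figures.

5.14

z = ln(7/4) / ln(9.58/1.04) = 0.5596 / 2.2205 = 0.2520
c = 4 / 1.04^0.2520 = 4 / 1.01 = 3.961
S₃ = 3.961 × 2.82^0.2520 = 3.961 × 1.299 ≈ 5.143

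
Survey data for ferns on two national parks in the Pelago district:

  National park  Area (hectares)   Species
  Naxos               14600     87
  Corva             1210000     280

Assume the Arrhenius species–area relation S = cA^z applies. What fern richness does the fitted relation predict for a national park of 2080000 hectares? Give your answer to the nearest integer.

z = ln(280/87) / ln(1210000/14600) = 1.1689 / 4.4174 = 0.2646
c = 87 / 14600^0.2646 = 87 / 12.65 = 6.88
S₃ = 6.88 × 2080000^0.2646 = 6.88 × 46.97 ≈ 323.2

323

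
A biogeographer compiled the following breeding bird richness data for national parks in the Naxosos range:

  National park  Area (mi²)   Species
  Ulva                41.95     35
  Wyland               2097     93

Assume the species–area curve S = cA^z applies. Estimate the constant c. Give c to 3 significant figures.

13.8

z = ln(S₂/S₁) / ln(A₂/A₁) = ln(93/35) / ln(2097/41.95) = 0.9773 / 3.9118 = 0.2498
c = S₁ / A₁^z = 35 / 41.95^0.2498 = 35 / 2.543 = 13.76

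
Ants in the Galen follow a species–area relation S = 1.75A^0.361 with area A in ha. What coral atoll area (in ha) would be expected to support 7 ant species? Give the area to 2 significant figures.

47 ha

7 = 1.75 × A^0.361  ⇒  A^0.361 = 7/1.75 = 4
ln A = ln(4) / 0.361 = 1.3863 / 0.361 = 3.8402
A = e^3.8402 ≈ 46.53 ha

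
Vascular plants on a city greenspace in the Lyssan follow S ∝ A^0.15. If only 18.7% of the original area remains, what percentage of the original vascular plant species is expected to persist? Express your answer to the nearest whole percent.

78%

S_new/S_old = (A_new/A_old)^z = 0.187^0.15
= exp(0.15 × ln 0.187) = exp(0.15 × -1.6766) = exp(-0.2515) ≈ 0.7776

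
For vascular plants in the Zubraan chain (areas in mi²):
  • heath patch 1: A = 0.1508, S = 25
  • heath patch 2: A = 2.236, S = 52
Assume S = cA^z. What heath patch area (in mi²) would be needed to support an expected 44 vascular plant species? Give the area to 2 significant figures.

z = ln(52/25) / ln(2.236/0.1508) = 0.7324 / 2.6965 = 0.2716
c = 25 / 0.1508^0.2716 = 25 / 0.5982 = 41.79
A = (44/41.79)^(1/0.2716) ⇒ ln A = ln(1.053)/0.2716 = 0.1896
A = e^0.1896 ≈ 1.209 mi²

1.2 mi²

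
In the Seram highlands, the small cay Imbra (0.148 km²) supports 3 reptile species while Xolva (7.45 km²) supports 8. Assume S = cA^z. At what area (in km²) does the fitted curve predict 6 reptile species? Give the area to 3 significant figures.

2.36 km²

z = ln(8/3) / ln(7.45/0.148) = 0.9808 / 3.9188 = 0.2503
c = 3 / 0.148^0.2503 = 3 / 0.6199 = 4.839
A = (6/4.839)^(1/0.2503) ⇒ ln A = ln(1.24)/0.2503 = 0.8588
A = e^0.8588 ≈ 2.36 km²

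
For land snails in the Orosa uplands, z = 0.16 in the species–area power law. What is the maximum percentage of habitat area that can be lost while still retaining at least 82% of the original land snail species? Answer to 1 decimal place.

71.1%

Need (A_new/A_old)^0.16 = 0.82, so A_new/A_old = 0.82^(1/0.16) = 0.82^6.25
ln(A_new/A_old) = ln 0.82 / 0.16 = -0.1985 / 0.16 = -1.2403
A_new/A_old = e^-1.2403 ≈ 0.2893
Fraction that can be lost = 1 − 0.2893 = 0.7107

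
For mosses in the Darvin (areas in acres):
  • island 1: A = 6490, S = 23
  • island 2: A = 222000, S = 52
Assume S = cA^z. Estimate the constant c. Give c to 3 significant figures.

3.03

z = ln(S₂/S₁) / ln(A₂/A₁) = ln(52/23) / ln(222000/6490) = 0.8157 / 3.5324 = 0.2309
c = S₁ / A₁^z = 23 / 6490^0.2309 = 23 / 7.592 = 3.029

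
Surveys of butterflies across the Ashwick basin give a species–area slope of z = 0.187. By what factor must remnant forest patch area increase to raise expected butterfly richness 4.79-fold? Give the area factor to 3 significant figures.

4350

(A₂/A₁)^0.187 = 4.79, so A₂/A₁ = 4.79^(1/0.187) = 4.79^5.348
ln(A₂/A₁) = ln 4.79 / 0.187 = 1.5665 / 0.187 = 8.3772
A₂/A₁ = e^8.3772 ≈ 4347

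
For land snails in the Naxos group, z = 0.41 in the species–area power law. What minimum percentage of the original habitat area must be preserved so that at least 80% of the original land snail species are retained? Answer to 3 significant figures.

Need (A_new/A_old)^0.41 = 0.8, so A_new/A_old = 0.8^(1/0.41) = 0.8^2.439
ln(A_new/A_old) = ln 0.8 / 0.41 = -0.2231 / 0.41 = -0.5443
A_new/A_old = e^-0.5443 ≈ 0.5803

58.0%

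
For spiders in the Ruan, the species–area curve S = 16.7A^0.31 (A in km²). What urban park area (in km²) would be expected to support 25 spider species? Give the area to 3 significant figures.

3.67 km²

25 = 16.7 × A^0.31  ⇒  A^0.31 = 25/16.7 = 1.497
ln A = ln(1.497) / 0.31 = 0.4035 / 0.31 = 1.3015
A = e^1.3015 ≈ 3.675 km²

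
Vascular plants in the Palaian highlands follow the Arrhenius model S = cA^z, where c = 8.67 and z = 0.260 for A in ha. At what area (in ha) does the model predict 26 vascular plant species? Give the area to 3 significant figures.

68.3 ha

26 = 8.67 × A^0.26  ⇒  A^0.26 = 26/8.67 = 2.999
ln A = ln(2.999) / 0.26 = 1.0982 / 0.26 = 4.2240
A = e^4.2240 ≈ 68.3 ha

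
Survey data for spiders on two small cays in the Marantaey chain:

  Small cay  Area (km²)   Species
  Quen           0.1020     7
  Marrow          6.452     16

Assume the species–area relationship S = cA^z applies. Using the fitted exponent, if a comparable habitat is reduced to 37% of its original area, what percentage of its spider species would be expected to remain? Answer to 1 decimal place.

82.0%

z = ln(16/7) / ln(6.452/0.102) = 0.8267 / 4.1472 = 0.1993
S_new/S_old = (A_new/A_old)^z = 0.37^0.1993 = exp(0.1993 × -0.9943) = 0.8202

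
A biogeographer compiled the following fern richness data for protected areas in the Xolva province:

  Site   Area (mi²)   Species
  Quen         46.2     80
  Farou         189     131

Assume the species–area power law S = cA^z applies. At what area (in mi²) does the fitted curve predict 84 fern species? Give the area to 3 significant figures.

53.1 mi²

z = ln(131/80) / ln(189/46.2) = 0.4932 / 1.4088 = 0.3501
c = 80 / 46.2^0.3501 = 80 / 3.826 = 20.91
A = (84/20.91)^(1/0.3501) ⇒ ln A = ln(4.017)/0.3501 = 3.9724
A = e^3.9724 ≈ 53.11 mi²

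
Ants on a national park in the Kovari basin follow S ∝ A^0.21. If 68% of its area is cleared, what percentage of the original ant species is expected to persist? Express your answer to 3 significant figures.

S_new/S_old = (A_new/A_old)^z = 0.32^0.21
= exp(0.21 × ln 0.32) = exp(0.21 × -1.1394) = exp(-0.2393) ≈ 0.7872

78.7%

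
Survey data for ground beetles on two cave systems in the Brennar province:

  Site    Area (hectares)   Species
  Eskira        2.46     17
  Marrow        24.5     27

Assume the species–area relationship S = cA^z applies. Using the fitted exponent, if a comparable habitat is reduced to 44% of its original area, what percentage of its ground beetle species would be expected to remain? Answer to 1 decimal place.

84.8%

z = ln(27/17) / ln(24.5/2.46) = 0.4626 / 2.2985 = 0.2013
S_new/S_old = (A_new/A_old)^z = 0.44^0.2013 = exp(0.2013 × -0.8210) = 0.8477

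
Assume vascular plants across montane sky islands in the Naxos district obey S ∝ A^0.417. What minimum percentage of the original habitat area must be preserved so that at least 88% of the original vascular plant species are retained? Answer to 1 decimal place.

Need (A_new/A_old)^0.417 = 0.88, so A_new/A_old = 0.88^(1/0.417) = 0.88^2.398
ln(A_new/A_old) = ln 0.88 / 0.417 = -0.1278 / 0.417 = -0.3066
A_new/A_old = e^-0.3066 ≈ 0.736

73.6%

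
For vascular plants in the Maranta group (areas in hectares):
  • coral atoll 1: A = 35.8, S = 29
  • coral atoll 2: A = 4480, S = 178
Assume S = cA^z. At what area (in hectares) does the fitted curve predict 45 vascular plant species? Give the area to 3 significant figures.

115 hectares

z = ln(178/29) / ln(4480/35.8) = 1.8145 / 4.8294 = 0.3757
c = 29 / 35.8^0.3757 = 29 / 3.835 = 7.561
A = (45/7.561)^(1/0.3757) ⇒ ln A = ln(5.952)/0.3757 = 4.7474
A = e^4.7474 ≈ 115.3 hectares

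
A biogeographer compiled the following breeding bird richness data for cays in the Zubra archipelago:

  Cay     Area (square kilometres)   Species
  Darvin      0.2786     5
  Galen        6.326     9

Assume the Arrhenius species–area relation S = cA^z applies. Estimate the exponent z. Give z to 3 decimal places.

Taking logs: ln S = ln c + z ln A, so z = (ln S₂ − ln S₁)/(ln A₂ − ln A₁).
z = ln(9/5) / ln(6.326/0.2786) = ln(1.8) / ln(22.71) = 0.5878 / 3.1226 = 0.1882

0.188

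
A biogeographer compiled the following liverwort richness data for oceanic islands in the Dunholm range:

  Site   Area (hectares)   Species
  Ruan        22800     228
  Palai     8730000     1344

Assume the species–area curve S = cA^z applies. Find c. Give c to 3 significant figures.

z = ln(S₂/S₁) / ln(A₂/A₁) = ln(1344/228) / ln(8730000/22800) = 1.7741 / 5.9478 = 0.2983
c = S₁ / A₁^z = 228 / 22800^0.2983 = 228 / 19.95 = 11.43

11.4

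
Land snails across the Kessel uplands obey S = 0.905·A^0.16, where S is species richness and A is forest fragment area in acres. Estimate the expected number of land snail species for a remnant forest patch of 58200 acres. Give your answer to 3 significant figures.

S = 0.905 × 58200^0.16 = 0.905 × 5.786 ≈ 5.236

5.24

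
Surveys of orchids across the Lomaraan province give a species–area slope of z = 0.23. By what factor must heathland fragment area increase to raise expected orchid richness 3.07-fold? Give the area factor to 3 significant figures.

(A₂/A₁)^0.23 = 3.07, so A₂/A₁ = 3.07^(1/0.23) = 3.07^4.348
ln(A₂/A₁) = ln 3.07 / 0.23 = 1.1217 / 0.23 = 4.8769
A₂/A₁ = e^4.8769 ≈ 131.2

131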